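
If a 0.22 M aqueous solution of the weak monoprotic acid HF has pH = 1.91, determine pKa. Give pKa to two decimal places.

pKa = 3.14

[H+] = 10^(-1.91) = 1.23 × 10^-2 M
At equilibrium [HA] = 0.22 − 1.23 × 10^-2 = 2.08 × 10^-1 M
Ka = [H+][A-]/[HA] = (1.23 × 10^-2)² / 2.08 × 10^-1 = 7.27 × 10^-4
pKa = -log(7.27 × 10^-4) = 3.14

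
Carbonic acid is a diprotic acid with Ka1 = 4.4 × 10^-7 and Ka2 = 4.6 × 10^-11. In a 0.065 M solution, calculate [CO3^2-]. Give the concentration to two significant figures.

4.6 × 10^-11 M

First ionization gives [H+] ≈ [HCO3-] = 1.69 × 10^-4 M.
Second step: Ka2 = [H+][CO3^2-]/[HCO3-] ≈ [CO3^2-] (since [H+] ≈ [HCO3-]).
So [CO3^2-] ≈ Ka2.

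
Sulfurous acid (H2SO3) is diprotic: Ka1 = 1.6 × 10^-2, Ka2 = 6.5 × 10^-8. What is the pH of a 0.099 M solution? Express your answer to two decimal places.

Ka1 ≫ Ka2, so treat the first dissociation as the only significant source of H+.
Ka1 = x²/(0.099 − x) = 1.6 × 10^-2
Solving the quadratic: x = (−Ka1 + √(Ka1² + 4·Ka1·C₀))/2 = 3.26 × 10^-2 M
pH = −log(3.26 × 10^-2) = 1.49

pH = 1.49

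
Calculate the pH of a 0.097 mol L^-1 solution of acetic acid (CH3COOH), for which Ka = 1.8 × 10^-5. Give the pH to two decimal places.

pH = 2.88

CH3COOH ⇌ CH3COO- + H+
From the ICE table, Ka = [H+]²/(0.097 − [H+]) = 1.8 × 10^-5.
Assume [H+] ≪ 0.097: [H+] ≈ √(1.8 × 10^-5 × 0.097) = 1.32 × 10^-3 M
pH = −log[H+] = −log(1.32 × 10^-3) = 2.88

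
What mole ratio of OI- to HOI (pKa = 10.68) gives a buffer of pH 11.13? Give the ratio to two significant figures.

ratio = 2.8

pH = pKa + log(r) ⇒ log(r) = 11.13 − 10.68 = +0.45
r = [OI-]/[HOI] = 10^(+0.45) = 2.82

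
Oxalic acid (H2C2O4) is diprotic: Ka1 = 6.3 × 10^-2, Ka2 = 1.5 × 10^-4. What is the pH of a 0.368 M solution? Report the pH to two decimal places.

Since Ka1 ≫ Ka2, the first ionization dominates [H+].
Ka1 = x²/(0.368 − x) = 6.3 × 10^-2
Solving the quadratic: x = (−Ka1 + √(Ka1² + 4·Ka1·C₀))/2 = 1.24 × 10^-1 M
pH = −log(1.24 × 10^-1) = 0.91

pH = 0.91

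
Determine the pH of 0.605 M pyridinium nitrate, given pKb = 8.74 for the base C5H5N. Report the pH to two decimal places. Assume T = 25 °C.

C5H5NH+ is the conjugate acid of the weak base C5H5N.
Kb = 10^(−8.74) = 1.82 × 10^-9
Ka = Kw/Kb = 1.0×10^-14 / 1.82 × 10^-9 = 5.49 × 10^-6
Let x = [H+] at equilibrium. Ka = x²/(0.605 − x).
Since Ka ≪ C₀, x ≈ √(Ka·C₀) = 1.82 × 10^-3 M.
pH = −log[H+] = −log(1.82 × 10^-3) = 2.74

pH = 2.74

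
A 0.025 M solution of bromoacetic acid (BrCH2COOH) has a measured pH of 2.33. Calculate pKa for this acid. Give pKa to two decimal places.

[H+] = 10^(-2.33) = 4.68 × 10^-3 M
At equilibrium [HA] = 0.025 − 4.68 × 10^-3 = 2.03 × 10^-2 M
Ka = [H+][A-]/[HA] = (4.68 × 10^-3)² / 2.03 × 10^-2 = 1.08 × 10^-3
pKa = -log(1.08 × 10^-3) = 2.97

pKa = 2.97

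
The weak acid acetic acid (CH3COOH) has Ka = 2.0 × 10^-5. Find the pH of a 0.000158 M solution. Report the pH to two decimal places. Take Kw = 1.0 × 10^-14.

CH3COOH ⇌ CH3COO- + H+
Let x = [H+] at equilibrium. Ka = x²/(0.000158 − x).
The 5% rule fails; solving x² + Ka·x − Ka·C₀ = 0 exactly:
x = (−Ka + √(Ka² + 4·Ka·C₀))/2 = 4.71 × 10^-5 M
pH = −log[H+] = −log(4.71 × 10^-5) = 4.33

pH = 4.33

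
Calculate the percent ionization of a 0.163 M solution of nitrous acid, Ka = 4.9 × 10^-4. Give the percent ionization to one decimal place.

HNO2 ⇌ NO2- + H+; let x = [H+] at equilibrium.
Solve x² + 0.00049x − 7.99e-05 = 0 → x = 8.70 × 10^-3 M
Fraction ionized = 8.70 × 10^-3 / 0.163 = 0.0534 → 5.3%

5.3%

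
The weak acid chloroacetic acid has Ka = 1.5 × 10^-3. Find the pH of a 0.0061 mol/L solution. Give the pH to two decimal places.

ClCH2COOH ⇌ ClCH2COO- + H+
Ka = [H+]²/(0.0061 − [H+]) = 1.5 × 10^-3
The 5% rule fails; solving [H+]² + Ka·[H+] − Ka·C₀ = 0 exactly:
[H+] = (−Ka + √(Ka² + 4·Ka·C₀))/2 = 2.37 × 10^-3 M
pH = −log[H+] = −log(2.37 × 10^-3) = 2.63

pH = 2.63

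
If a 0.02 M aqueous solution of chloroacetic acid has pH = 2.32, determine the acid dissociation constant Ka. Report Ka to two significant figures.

Ka = 1.5 × 10^-3

[H+] = 10^(-2.32) = 4.79 × 10^-3 M
At equilibrium [HA] = 0.02 − 4.79 × 10^-3 = 1.52 × 10^-2 M
Ka = [H+][A-]/[HA] = (4.79 × 10^-3)² / 1.52 × 10^-2 = 1.5 × 10^-3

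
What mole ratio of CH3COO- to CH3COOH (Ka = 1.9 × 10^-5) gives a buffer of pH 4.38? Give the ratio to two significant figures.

pKa = -log(1.9 × 10^-5) = 4.721
pH = pKa + log(r) ⇒ log(r) = 4.38 − 4.721 = -0.341
r = [CH3COO-]/[CH3COOH] = 10^(-0.341) = 0.456

ratio = 0.46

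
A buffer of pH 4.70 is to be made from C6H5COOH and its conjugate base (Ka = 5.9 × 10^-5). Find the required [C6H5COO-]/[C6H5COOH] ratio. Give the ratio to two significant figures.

pKa = -log(5.9 × 10^-5) = 4.229
pH = pKa + log(r) ⇒ log(r) = 4.70 − 4.229 = +0.471
r = [C6H5COO-]/[C6H5COOH] = 10^(+0.471) = 2.96

ratio = 3.0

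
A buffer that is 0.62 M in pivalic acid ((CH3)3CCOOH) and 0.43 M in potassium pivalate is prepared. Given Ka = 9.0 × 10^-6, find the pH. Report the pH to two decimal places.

pKa = −log(9.0 × 10^-6) = 5.046
Henderson–Hasselbalch: pH = pKa + log([(CH3)3CCOO-]/[(CH3)3CCOOH]) = 5.046 + log(0.43/0.62)
pH = 5.046 + (-0.159) = 4.89

pH = 4.89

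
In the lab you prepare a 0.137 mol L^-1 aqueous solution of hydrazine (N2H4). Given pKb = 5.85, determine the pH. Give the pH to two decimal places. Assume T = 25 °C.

N2H4 + H2O ⇌ N2H5+ + OH-
Kb = 10^(−5.85) = 1.41 × 10^-6
Let x = [OH-] at equilibrium. Kb = x²/(0.137 − x).
Since Kb ≪ C₀, x ≈ √(Kb·C₀) = 4.40 × 10^-4 M.
(x/C₀ = 0.32% < 5%, so the approximation holds.)
pOH = 3.36, so pH = 14.00 − pOH = 10.64

pH = 10.64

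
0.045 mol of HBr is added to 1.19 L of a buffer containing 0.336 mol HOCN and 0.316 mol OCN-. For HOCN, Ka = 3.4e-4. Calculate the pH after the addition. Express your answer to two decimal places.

Added H+ converts OCN- to HOCN: HOCN → 0.381 mol, OCN- → 0.271 mol.
pKa = −log(3.4 × 10^-4) = 3.469
pH = pKa + log([A⁻]/[HA]) = 3.469 + log(0.271/0.381) = 3.469 -0.148

pH = 3.32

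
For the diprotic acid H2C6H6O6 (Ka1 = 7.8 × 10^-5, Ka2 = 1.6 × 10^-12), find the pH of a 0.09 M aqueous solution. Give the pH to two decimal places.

pH = 2.58

Since Ka1 ≫ Ka2, the first ionization dominates [H+].
Ka1 = x²/(0.09 − x) = 7.8 × 10^-5
x ≈ √(7.8 × 10^-5 × 0.09) = 2.65 × 10^-3 M
pH = −log(2.65 × 10^-3) = 2.58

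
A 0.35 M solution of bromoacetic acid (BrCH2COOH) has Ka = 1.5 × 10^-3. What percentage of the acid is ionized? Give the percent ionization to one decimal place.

BrCH2COOH ⇌ BrCH2COO- + H+; let x = [H+] at equilibrium.
Solve x² + 0.0015x − 0.000525 = 0 → x = 2.22 × 10^-2 M
Fraction ionized = 2.22 × 10^-2 / 0.35 = 0.0634 → 6.3%

6.3%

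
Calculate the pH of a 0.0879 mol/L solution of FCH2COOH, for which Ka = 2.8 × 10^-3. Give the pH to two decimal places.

FCH2COOH ⇌ FCH2COO- + H+
Let x = [H+] at equilibrium. Ka = x²/(0.0879 − x).
The 5% rule fails; solving x² + Ka·x − Ka·C₀ = 0 exactly:
x = (−Ka + √(Ka² + 4·Ka·C₀))/2 = 1.44 × 10^-2 M
pH = −log(1.44 × 10^-2) = 1.84

pH = 1.84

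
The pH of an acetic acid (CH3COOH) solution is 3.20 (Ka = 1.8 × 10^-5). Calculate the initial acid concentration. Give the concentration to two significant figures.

C₀ = 2.3 × 10^-2 M

[H+] = 10^(-3.20) = 6.31 × 10^-4 M = x
Ka = x²/(C₀ − x) ⇒ C₀ = x + x²/Ka
C₀ = 6.31 × 10^-4 + (6.31 × 10^-4)²/(1.8 × 10^-5) = 2.28 × 10^-2 M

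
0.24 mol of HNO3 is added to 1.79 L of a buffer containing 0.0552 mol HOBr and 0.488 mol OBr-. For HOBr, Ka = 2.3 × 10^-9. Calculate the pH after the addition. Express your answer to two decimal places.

pH = 8.56

Added H+ converts OBr- to HOBr: HOBr → 0.295 mol, OBr- → 0.248 mol.
pKa = −log(2.3 × 10^-9) = 8.638
pH = pKa + log(n_OBr-/n_HOBr) = 8.638 + log(0.248/0.295) = 8.638 + (-0.075)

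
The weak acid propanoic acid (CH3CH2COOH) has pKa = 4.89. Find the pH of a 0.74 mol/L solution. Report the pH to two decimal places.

CH3CH2COOH ⇌ CH3CH2COO- + H+
Ka = 10^(−4.89) = 1.29 × 10^-5
From the ICE table, Ka = [H+]²/(0.74 − [H+]) = 1.29 × 10^-5.
Neglecting [H+] in the denominator: [H+] = √(1.29 × 10^-5 × 0.74) = 3.09 × 10^-3 M
([H+]/C₀ = 0.42% < 5%, so the approximation holds.)
pH = −log[H+] = −log(3.09 × 10^-3) = 2.51

pH = 2.51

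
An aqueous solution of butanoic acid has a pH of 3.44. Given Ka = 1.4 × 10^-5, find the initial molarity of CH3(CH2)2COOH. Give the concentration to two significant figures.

C₀ = 9.8 × 10^-3 M

[H+] = 10^(-3.44) = 3.63 × 10^-4 M = x
Ka = x²/(C₀ − x) ⇒ C₀ = x + x²/Ka
C₀ = 3.63 × 10^-4 + (3.63 × 10^-4)²/(1.4 × 10^-5) = 9.78 × 10^-3 M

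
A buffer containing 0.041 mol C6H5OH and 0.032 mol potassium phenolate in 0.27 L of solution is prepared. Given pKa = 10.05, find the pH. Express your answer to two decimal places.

Henderson–Hasselbalch: pH = pKa + log([C6H5O-]/[C6H5OH]) = 10.05 + log(0.032/0.041)
pH = 10.05 + (-0.108) = 9.94

pH = 9.94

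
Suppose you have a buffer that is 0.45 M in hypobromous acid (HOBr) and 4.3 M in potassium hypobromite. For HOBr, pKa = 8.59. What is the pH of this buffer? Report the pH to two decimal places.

pH = 9.57

Henderson–Hasselbalch: pH = pKa + log([OBr-]/[HOBr]) = 8.59 + log(4.3/0.45)
pH = 8.59 + (+0.980) = 9.57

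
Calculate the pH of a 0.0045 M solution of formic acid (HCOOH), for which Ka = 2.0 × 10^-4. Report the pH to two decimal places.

HCOOH ⇌ HCOO- + H+
From the ICE table, Ka = [H+]²/(0.0045 − [H+]) = 2.0 × 10^-4.
Here C₀/Ka ≈ 22.5, so the small-[H+] approximation fails. Use the quadratic:
[H+] = (−Ka + √(Ka² + 4·Ka·C₀))/2 = 8.54 × 10^-4 M
pH = −log(8.54 × 10^-4) = 3.07

pH = 3.07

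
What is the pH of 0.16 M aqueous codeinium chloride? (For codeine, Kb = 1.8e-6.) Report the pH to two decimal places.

C18H22NO3+ is the conjugate acid of the weak base C18H21NO3.
Ka = Kw/Kb = 1.0×10^-14 / 1.8 × 10^-6 = 5.56 × 10^-9
Ka = [H+]²/(0.16 − [H+]) = 5.56 × 10^-9
Assume [H+] ≪ 0.16: [H+] ≈ √(5.56 × 10^-9 × 0.16) = 2.98 × 10^-5 M
pH = −log[H+] = −log(2.98 × 10^-5) = 4.53

pH = 4.53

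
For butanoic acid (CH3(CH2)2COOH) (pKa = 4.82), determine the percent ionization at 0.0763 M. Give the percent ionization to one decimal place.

1.4%

CH3(CH2)2COOH ⇌ CH3(CH2)2COO- + H+; let x = [H+] at equilibrium.
Ka = 10^(−4.82) = 1.51 × 10^-5
x ≈ √(Ka·C₀) = √(1.51 × 10^-5 × 0.0763) = 1.07 × 10^-3 M
Fraction ionized = 1.07 × 10^-3 / 0.0763 = 0.0140 → 1.4%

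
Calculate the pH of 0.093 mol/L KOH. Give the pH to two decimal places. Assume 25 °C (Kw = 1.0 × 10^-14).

pH = 12.97

KOH is a strong base; [OH-] = 0.093 M.
pOH = -log(0.093) = 1.03
pH = 14.00 - 1.03 = 12.97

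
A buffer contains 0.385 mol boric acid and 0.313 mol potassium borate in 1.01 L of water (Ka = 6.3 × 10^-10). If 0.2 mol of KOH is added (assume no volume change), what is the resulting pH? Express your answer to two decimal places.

pH = 9.64

OH- converts B(OH)3 to B(OH)4-: B(OH)3 → 0.185 mol, B(OH)4- → 0.513 mol.
pKa = −log(6.3 × 10^-10) = 9.201
Henderson–Hasselbalch with mole ratio 0.513/0.185: pH = 9.201 + (+0.443)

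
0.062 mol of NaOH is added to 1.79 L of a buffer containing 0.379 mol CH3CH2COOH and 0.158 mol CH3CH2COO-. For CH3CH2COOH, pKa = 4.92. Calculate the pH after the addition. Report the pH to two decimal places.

pH = 4.76

After neutralization: n(CH3CH2COOH) = 0.317 mol, n(CH3CH2COO-) = 0.22 mol.
pH = pKa + log(n_CH3CH2COO-/n_CH3CH2COOH) = 4.92 + log(0.22/0.317) = 4.92 + (-0.159)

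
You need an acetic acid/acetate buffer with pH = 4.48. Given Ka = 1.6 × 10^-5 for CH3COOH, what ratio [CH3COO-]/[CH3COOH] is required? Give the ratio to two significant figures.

ratio = 0.48

pKa = -log(1.6 × 10^-5) = 4.796
pH = pKa + log(r) ⇒ log(r) = 4.48 − 4.796 = -0.316
r = [CH3COO-]/[CH3COOH] = 10^(-0.316) = 0.483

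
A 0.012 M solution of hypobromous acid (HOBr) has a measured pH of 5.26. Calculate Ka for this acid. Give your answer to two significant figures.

[H+] = 10^(-5.26) = 5.50 × 10^-6 M
At equilibrium [HA] = 0.012 − 5.50 × 10^-6 = 1.20 × 10^-2 M
Ka = [H+][A-]/[HA] = (5.50 × 10^-6)² / 1.20 × 10^-2 = 2.5 × 10^-9

Ka = 2.5 × 10^-9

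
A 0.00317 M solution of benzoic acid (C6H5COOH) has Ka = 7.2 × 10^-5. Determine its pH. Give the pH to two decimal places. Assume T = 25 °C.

C6H5COOH ⇌ C6H5COO- + H+
Ka = x²/(0.00317 − x) = 7.2 × 10^-5
Here C₀/Ka ≈ 44, so the small-x approximation fails. Use the quadratic:
x = [−7.2e-05 + √(7.2e-05² + 9.13e-07)]/2 = 4.43 × 10^-4 M
pH = −log[H+] = −log(4.43 × 10^-4) = 3.35

pH = 3.35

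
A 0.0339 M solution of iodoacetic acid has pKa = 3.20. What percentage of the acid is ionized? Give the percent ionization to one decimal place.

12.7%

ICH2COOH ⇌ ICH2COO- + H+; let x = [H+] at equilibrium.
Ka = 10^(−3.20) = 6.31 × 10^-4
Solve x² + 0.000631x − 2.14e-05 = 0 → x = 4.32 × 10^-3 M
Fraction ionized = 4.32 × 10^-3 / 0.0339 = 0.1274 → 12.7%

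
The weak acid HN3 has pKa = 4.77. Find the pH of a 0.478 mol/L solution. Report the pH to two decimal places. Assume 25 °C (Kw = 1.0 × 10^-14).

HN3 ⇌ N3- + H+
Ka = 10^(−4.77) = 1.70 × 10^-5
Ka = [H+]²/(0.478 − [H+]) = 1.70 × 10^-5
Assume [H+] ≪ 0.478: [H+] ≈ √(1.70 × 10^-5 × 0.478) = 2.85 × 10^-3 M
Check: 0.6% ionized — well under 5%, approximation valid.
pH = −log[H+] = −log(2.85 × 10^-3) = 2.55

pH = 2.55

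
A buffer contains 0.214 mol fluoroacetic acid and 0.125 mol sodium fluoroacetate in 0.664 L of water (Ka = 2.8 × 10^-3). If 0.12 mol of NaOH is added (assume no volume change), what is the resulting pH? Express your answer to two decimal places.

pH = 2.97

After neutralization: n(FCH2COOH) = 0.094 mol, n(FCH2COO-) = 0.245 mol.
pKa = −log(2.8 × 10^-3) = 2.553
pH = pKa + log([A⁻]/[HA]) = 2.553 + log(0.245/0.094) = 2.553 +0.416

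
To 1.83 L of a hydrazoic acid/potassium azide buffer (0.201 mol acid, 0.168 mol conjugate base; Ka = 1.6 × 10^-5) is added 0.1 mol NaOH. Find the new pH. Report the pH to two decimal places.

pH = 5.22

After neutralization: n(HN3) = 0.101 mol, n(N3-) = 0.268 mol.
pKa = −log(1.6 × 10^-5) = 4.796
pH = pKa + log([A⁻]/[HA]) = 4.796 + log(0.268/0.101) = 4.796 +0.424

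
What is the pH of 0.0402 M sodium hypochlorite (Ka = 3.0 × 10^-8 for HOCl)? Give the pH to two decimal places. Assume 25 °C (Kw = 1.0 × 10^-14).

OCl- is the conjugate base of the weak acid HOCl.
Kb = Kw/Ka = 1.0×10^-14 / 3.0 × 10^-8 = 3.33 × 10^-7
Let x = [OH-] at equilibrium. Kb = x²/(0.0402 − x).
Assume x ≪ 0.0402: x ≈ √(3.33 × 10^-7 × 0.0402) = 1.16 × 10^-4 M
Check: 0.29% ionized — well under 5%, approximation valid.
pOH = −log(1.16 × 10^-4) = 3.94; pH = 14.00 − 3.94 = 10.06

pH = 10.06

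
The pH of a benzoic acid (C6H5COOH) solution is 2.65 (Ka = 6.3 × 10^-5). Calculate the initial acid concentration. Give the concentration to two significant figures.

C₀ = 8.2 × 10^-2 M

[H+] = 10^(-2.65) = 2.24 × 10^-3 M = x
Ka = x²/(C₀ − x) ⇒ C₀ = x + x²/Ka
C₀ = 2.24 × 10^-3 + (2.24 × 10^-3)²/(6.3 × 10^-5) = 8.19 × 10^-2 M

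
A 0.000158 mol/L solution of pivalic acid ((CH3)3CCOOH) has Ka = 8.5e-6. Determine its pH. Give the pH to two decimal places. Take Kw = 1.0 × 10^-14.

(CH3)3CCOOH ⇌ (CH3)3CCOO- + H+
From the ICE table, Ka = [H+]²/(0.000158 − [H+]) = 8.5 × 10^-6.
Here C₀/Ka ≈ 18.6, so the small-[H+] approximation fails. Use the quadratic:
[H+] = (−Ka + √(Ka² + 4·Ka·C₀))/2 = 3.26 × 10^-5 M
pH = −log[H+] = −log(3.26 × 10^-5) = 4.49

pH = 4.49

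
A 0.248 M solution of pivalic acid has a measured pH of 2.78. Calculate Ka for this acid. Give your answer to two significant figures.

[H+] = 10^(-2.78) = 1.66 × 10^-3 M
At equilibrium [HA] = 0.248 − 1.66 × 10^-3 = 2.46 × 10^-1 M
Ka = [H+][A-]/[HA] = (1.66 × 10^-3)² / 2.46 × 10^-1 = 1.1 × 10^-5

Ka = 1.1 × 10^-5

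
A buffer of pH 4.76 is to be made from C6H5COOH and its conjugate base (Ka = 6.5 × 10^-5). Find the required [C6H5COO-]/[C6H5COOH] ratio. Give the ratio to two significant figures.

ratio = 3.7

pKa = -log(6.5 × 10^-5) = 4.187
pH = pKa + log(r) ⇒ log(r) = 4.76 − 4.187 = +0.573
r = [C6H5COO-]/[C6H5COOH] = 10^(+0.573) = 3.74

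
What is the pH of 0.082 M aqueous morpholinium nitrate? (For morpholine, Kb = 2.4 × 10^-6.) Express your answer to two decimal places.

C4H8ONH2+ is the conjugate acid of the weak base C4H8ONH.
Ka = Kw/Kb = 1.0×10^-14 / 2.4 × 10^-6 = 4.17 × 10^-9
Ka = [H+]²/(0.082 − [H+]) = 4.17 × 10^-9
Neglecting [H+] in the denominator: [H+] = √(4.17 × 10^-9 × 0.082) = 1.85 × 10^-5 M
pH = −log[H+] = −log(1.85 × 10^-5) = 4.73

pH = 4.73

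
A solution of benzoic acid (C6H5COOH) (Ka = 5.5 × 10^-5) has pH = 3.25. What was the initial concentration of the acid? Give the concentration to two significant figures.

[H+] = 10^(-3.25) = 5.62 × 10^-4 M = x
Ka = x²/(C₀ − x) ⇒ C₀ = x + x²/Ka
C₀ = 5.62 × 10^-4 + (5.62 × 10^-4)²/(5.5 × 10^-5) = 6.30 × 10^-3 M

C₀ = 6.3 × 10^-3 M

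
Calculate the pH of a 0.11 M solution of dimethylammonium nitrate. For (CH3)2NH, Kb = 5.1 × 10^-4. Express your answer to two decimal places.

pH = 5.83

(CH3)2NH2+ is the conjugate acid of the weak base (CH3)2NH.
Ka = Kw/Kb = 1.0×10^-14 / 5.1 × 10^-4 = 1.96 × 10^-11
Let x = [H+] at equilibrium. Ka = x²/(0.11 − x).
Neglecting x in the denominator: x = √(1.96 × 10^-11 × 0.11) = 1.47 × 10^-6 M
pH = −log(1.47 × 10^-6) = 5.83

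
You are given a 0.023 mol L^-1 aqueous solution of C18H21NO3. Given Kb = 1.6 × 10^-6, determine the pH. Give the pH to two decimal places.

C18H21NO3 + H2O ⇌ C18H22NO3+ + OH-
From the ICE table, Kb = [OH-]²/(0.023 − [OH-]) = 1.6 × 10^-6.
Since Kb ≪ C₀, [OH-] ≈ √(Kb·C₀) = 1.92 × 10^-4 M.
Check: 0.83% ionized — well under 5%, approximation valid.
pOH = 3.72, so pH = 14.00 − pOH = 10.28

pH = 10.28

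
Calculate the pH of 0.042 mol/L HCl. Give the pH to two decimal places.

HCl is a strong acid and dissociates completely, so [H+] = 0.042 M.
pH = -log(0.042) = 1.38

pH = 1.38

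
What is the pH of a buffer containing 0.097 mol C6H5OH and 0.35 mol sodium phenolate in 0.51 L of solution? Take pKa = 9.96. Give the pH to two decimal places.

pH = pKa + log([A⁻]/[HA]) = 9.96 + log(0.35/0.097)
pH = 9.96 + (+0.557) = 10.52

pH = 10.52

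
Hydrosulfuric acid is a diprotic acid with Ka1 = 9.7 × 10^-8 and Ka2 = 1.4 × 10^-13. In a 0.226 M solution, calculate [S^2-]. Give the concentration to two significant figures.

First ionization gives [H+] ≈ [HS-] = 1.48 × 10^-4 M.
Second step: Ka2 = [H+][S^2-]/[HS-] ≈ [S^2-] (since [H+] ≈ [HS-]).
So [S^2-] ≈ Ka2.

1.4 × 10^-13 M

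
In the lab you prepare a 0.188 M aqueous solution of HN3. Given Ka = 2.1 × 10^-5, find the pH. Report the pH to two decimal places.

pH = 2.70

HN3 ⇌ N3- + H+
From the ICE table, Ka = [H+]²/(0.188 − [H+]) = 2.1 × 10^-5.
Neglecting [H+] in the denominator: [H+] = √(2.1 × 10^-5 × 0.188) = 1.99 × 10^-3 M
pH = −log[H+] = −log(1.99 × 10^-3) = 2.70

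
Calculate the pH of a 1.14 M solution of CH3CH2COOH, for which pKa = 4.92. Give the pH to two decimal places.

CH3CH2COOH ⇌ CH3CH2COO- + H+
Ka = 10^(−4.92) = 1.20 × 10^-5
Ka = x²/(1.14 − x) = 1.20 × 10^-5
Neglecting x in the denominator: x = √(1.20 × 10^-5 × 1.14) = 3.70 × 10^-3 M
Check: 0.32% ionized — well under 5%, approximation valid.
pH = −log(3.70 × 10^-3) = 2.43

pH = 2.43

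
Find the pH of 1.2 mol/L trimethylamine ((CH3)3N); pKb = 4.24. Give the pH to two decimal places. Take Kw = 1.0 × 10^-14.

(CH3)3N + H2O ⇌ (CH3)3NH+ + OH-
Kb = 10^(−4.24) = 5.75 × 10^-5
Kb = [OH-]²/(1.2 − [OH-]) = 5.75 × 10^-5
Neglecting [OH-] in the denominator: [OH-] = √(5.75 × 10^-5 × 1.2) = 8.31 × 10^-3 M
pOH = 2.08, so pH = 14.00 − pOH = 11.92

pH = 11.92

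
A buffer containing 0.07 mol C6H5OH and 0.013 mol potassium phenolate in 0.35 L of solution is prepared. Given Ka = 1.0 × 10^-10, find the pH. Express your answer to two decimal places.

pKa = −log(1.0 × 10^-10) = 10.000
Using pH = pKa + log([base]/[acid]) with [base]/[acid] = 0.013/0.07:
pH = 10.000 + (-0.731) = 9.27

pH = 9.27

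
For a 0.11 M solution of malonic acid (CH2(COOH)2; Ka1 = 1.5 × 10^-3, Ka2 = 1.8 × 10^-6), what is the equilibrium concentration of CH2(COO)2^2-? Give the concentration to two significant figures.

1.8 × 10^-6 M

First ionization gives [H+] ≈ [CH2(COOH)COO-] = 1.21 × 10^-2 M.
Second step: Ka2 = [H+][CH2(COO)2^2-]/[CH2(COOH)COO-] ≈ [CH2(COO)2^2-] (since [H+] ≈ [CH2(COOH)COO-]).
So [CH2(COO)2^2-] ≈ Ka2.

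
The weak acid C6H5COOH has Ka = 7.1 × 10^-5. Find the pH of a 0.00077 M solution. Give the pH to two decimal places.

C6H5COOH ⇌ C6H5COO- + H+
From the ICE table, Ka = [H+]²/(0.00077 − [H+]) = 7.1 × 10^-5.
Here C₀/Ka ≈ 10.8, so the small-[H+] approximation fails. Use the quadratic:
[H+] = (−Ka + √(Ka² + 4·Ka·C₀))/2 = 2.01 × 10^-4 M
pH = −log(2.01 × 10^-4) = 3.70

pH = 3.70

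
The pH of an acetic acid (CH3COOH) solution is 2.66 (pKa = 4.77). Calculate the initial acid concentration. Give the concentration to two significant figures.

C₀ = 2.8 × 10^-1 M

[H+] = 10^(-2.66) = 2.19 × 10^-3 M = x
Ka = 10^(−4.77) = 1.70 × 10^-5
Ka = x²/(C₀ − x) ⇒ C₀ = x + x²/Ka
C₀ = 2.19 × 10^-3 + (2.19 × 10^-3)²/(1.70 × 10^-5) = 2.84 × 10^-1 M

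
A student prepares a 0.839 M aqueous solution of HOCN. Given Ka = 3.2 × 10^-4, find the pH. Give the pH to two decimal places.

pH = 1.79

HOCN ⇌ OCN- + H+
From the ICE table, Ka = [H+]²/(0.839 − [H+]) = 3.2 × 10^-4.
Assume [H+] ≪ 0.839: [H+] ≈ √(3.2 × 10^-4 × 0.839) = 1.64 × 10^-2 M
pH = −log[H+] = −log(1.64 × 10^-2) = 1.79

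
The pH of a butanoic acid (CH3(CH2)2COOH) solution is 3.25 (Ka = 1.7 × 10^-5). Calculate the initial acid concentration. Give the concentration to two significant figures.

[H+] = 10^(-3.25) = 5.62 × 10^-4 M = x
Ka = x²/(C₀ − x) ⇒ C₀ = x + x²/Ka
C₀ = 5.62 × 10^-4 + (5.62 × 10^-4)²/(1.7 × 10^-5) = 1.91 × 10^-2 M

C₀ = 1.9 × 10^-2 M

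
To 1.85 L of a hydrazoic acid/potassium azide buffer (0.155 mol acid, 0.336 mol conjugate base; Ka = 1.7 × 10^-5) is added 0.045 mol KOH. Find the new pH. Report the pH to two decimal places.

After neutralization: n(HN3) = 0.11 mol, n(N3-) = 0.381 mol.
pKa = −log(1.7 × 10^-5) = 4.770
pH = pKa + log([A⁻]/[HA]) = 4.770 + log(0.381/0.11) = 4.770 +0.540

pH = 5.31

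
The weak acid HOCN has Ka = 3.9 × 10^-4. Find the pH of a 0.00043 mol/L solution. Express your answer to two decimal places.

pH = 3.59

HOCN ⇌ OCN- + H+
Ka = x²/(0.00043 − x) = 3.9 × 10^-4
x is not negligible relative to C₀; solve x² + 0.00039·x − 1.68e-07 = 0.
x = [−0.00039 + √(0.00039² + 6.71e-07)]/2 = 2.59 × 10^-4 M
pH = −log[H+] = −log(2.59 × 10^-4) = 3.59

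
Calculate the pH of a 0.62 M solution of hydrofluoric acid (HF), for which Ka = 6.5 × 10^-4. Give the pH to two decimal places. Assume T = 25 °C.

pH = 1.70

HF ⇌ F- + H+
From the ICE table, Ka = x²/(0.62 − x) = 6.5 × 10^-4.
Assume x ≪ 0.62: x ≈ √(6.5 × 10^-4 × 0.62) = 2.01 × 10^-2 M
pH = −log(2.01 × 10^-2) = 1.70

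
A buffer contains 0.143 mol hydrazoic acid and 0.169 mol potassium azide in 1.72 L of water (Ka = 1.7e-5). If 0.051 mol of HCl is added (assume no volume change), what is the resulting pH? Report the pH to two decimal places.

pH = 4.55

Added H+ converts N3- to HN3: HN3 → 0.194 mol, N3- → 0.118 mol.
pKa = −log(1.7 × 10^-5) = 4.770
pH = pKa + log(n_N3-/n_HN3) = 4.770 + log(0.118/0.194) = 4.770 + (-0.216)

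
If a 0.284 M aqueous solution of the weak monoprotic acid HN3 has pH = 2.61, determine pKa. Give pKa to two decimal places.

[H+] = 10^(-2.61) = 2.45 × 10^-3 M
At equilibrium [HA] = 0.284 − 2.45 × 10^-3 = 2.82 × 10^-1 M
Ka = [H+][A-]/[HA] = (2.45 × 10^-3)² / 2.82 × 10^-1 = 2.13 × 10^-5
pKa = -log(2.13 × 10^-5) = 4.67

pKa = 4.67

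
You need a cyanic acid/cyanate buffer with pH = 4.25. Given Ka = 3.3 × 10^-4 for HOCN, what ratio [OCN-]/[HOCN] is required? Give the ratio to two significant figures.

pKa = -log(3.3 × 10^-4) = 3.481
pH = pKa + log(r) ⇒ log(r) = 4.25 − 3.481 = +0.769
r = [OCN-]/[HOCN] = 10^(+0.769) = 5.87

ratio = 5.9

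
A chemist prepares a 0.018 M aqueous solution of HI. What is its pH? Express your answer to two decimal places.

pH = 1.74

HI is a strong acid and dissociates completely, so [H+] = 0.018 M.
pH = -log(0.018) = 1.74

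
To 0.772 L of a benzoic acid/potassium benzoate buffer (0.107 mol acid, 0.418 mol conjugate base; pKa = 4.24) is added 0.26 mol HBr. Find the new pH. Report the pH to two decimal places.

pH = 3.87

After neutralization: n(C6H5COOH) = 0.367 mol, n(C6H5COO-) = 0.158 mol.
Henderson–Hasselbalch with mole ratio 0.158/0.367: pH = 4.24 + (-0.366)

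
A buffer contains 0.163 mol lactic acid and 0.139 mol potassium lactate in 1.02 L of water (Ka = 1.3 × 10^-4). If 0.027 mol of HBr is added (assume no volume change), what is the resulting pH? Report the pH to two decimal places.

pH = 3.66

Added H+ converts CH3CH(OH)COO- to CH3CH(OH)COOH: CH3CH(OH)COOH → 0.19 mol, CH3CH(OH)COO- → 0.112 mol.
pKa = −log(1.3 × 10^-4) = 3.886
pH = pKa + log([A⁻]/[HA]) = 3.886 + log(0.112/0.19) = 3.886 -0.230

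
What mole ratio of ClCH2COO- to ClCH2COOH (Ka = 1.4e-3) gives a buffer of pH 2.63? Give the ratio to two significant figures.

ratio = 0.60

pKa = -log(1.4 × 10^-3) = 2.854
pH = pKa + log(r) ⇒ log(r) = 2.63 − 2.854 = -0.224
r = [ClCH2COO-]/[ClCH2COOH] = 10^(-0.224) = 0.597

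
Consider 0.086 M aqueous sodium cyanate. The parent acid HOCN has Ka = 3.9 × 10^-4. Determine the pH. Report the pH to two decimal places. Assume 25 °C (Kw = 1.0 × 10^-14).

OCN- is the conjugate base of the weak acid HOCN.
Kb = Kw/Ka = 1.0×10^-14 / 3.9 × 10^-4 = 2.56 × 10^-11
From the ICE table, Kb = x²/(0.086 − x) = 2.56 × 10^-11.
Assume x ≪ 0.086: x ≈ √(2.56 × 10^-11 × 0.086) = 1.48 × 10^-6 M
pOH = 5.83, so pH = 14.00 − pOH = 8.17

pH = 8.17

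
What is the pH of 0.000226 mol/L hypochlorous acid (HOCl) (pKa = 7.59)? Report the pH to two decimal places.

pH = 5.62

HOCl ⇌ OCl- + H+
Ka = 10^(−7.59) = 2.57 × 10^-8
From the ICE table, Ka = x²/(0.000226 − x) = 2.57 × 10^-8.
Assume x ≪ 0.000226: x ≈ √(2.57 × 10^-8 × 0.000226) = 2.41 × 10^-6 M
(x/C₀ = 1.1% < 5%, so the approximation holds.)
pH = −log(2.41 × 10^-6) = 5.62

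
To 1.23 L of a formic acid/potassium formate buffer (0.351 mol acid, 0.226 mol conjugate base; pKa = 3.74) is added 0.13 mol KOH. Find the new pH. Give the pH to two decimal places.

pH = 3.95

OH- converts HCOOH to HCOO-: HCOOH → 0.221 mol, HCOO- → 0.356 mol.
Henderson–Hasselbalch with mole ratio 0.356/0.221: pH = 3.74 + (+0.207)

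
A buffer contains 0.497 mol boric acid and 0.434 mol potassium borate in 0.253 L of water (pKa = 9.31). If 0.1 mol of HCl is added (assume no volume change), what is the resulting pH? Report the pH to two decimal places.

After neutralization: n(B(OH)3) = 0.597 mol, n(B(OH)4-) = 0.334 mol.
pH = pKa + log([A⁻]/[HA]) = 9.31 + log(0.334/0.597) = 9.31 -0.252

pH = 9.06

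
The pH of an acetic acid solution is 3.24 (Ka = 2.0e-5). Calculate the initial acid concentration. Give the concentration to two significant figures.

C₀ = 1.7 × 10^-2 M

[H+] = 10^(-3.24) = 5.75 × 10^-4 M = x
Ka = x²/(C₀ − x) ⇒ C₀ = x + x²/Ka
C₀ = 5.75 × 10^-4 + (5.75 × 10^-4)²/(2.0 × 10^-5) = 1.71 × 10^-2 M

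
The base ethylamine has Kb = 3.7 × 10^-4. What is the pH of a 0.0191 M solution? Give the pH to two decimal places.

pH = 11.39

C2H5NH2 + H2O ⇌ C2H5NH3+ + OH-
From the ICE table, Kb = [OH-]²/(0.0191 − [OH-]) = 3.7 × 10^-4.
[OH-] is not negligible relative to C₀; solve [OH-]² + 0.00037·[OH-] − 7.07e-06 = 0.
[OH-] = (−Kb + √(Kb² + 4·Kb·C₀))/2 = 2.48 × 10^-3 M
pOH = 2.61, so pH = 14.00 − pOH = 11.39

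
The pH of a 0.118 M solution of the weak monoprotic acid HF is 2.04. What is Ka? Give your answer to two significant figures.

[H+] = 10^(-2.04) = 9.12 × 10^-3 M
At equilibrium [HA] = 0.118 − 9.12 × 10^-3 = 1.09 × 10^-1 M
Ka = [H+][A-]/[HA] = (9.12 × 10^-3)² / 1.09 × 10^-1 = 7.6 × 10^-4

Ka = 7.6 × 10^-4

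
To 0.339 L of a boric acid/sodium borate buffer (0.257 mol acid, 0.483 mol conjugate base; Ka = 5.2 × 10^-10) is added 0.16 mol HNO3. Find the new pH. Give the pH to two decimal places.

After neutralization: n(B(OH)3) = 0.417 mol, n(B(OH)4-) = 0.323 mol.
pKa = −log(5.2 × 10^-10) = 9.284
pH = pKa + log(n_B(OH)4-/n_B(OH)3) = 9.284 + log(0.323/0.417) = 9.284 + (-0.111)

pH = 9.17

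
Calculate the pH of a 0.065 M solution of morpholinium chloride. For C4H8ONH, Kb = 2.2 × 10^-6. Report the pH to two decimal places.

pH = 4.76

C4H8ONH2+ is the conjugate acid of the weak base C4H8ONH.
Ka = Kw/Kb = 1.0×10^-14 / 2.2 × 10^-6 = 4.55 × 10^-9
Ka = [H+]²/(0.065 − [H+]) = 4.55 × 10^-9
Assume [H+] ≪ 0.065: [H+] ≈ √(4.55 × 10^-9 × 0.065) = 1.72 × 10^-5 M
([H+]/C₀ = 0.026% < 5%, so the approximation holds.)
pH = −log[H+] = −log(1.72 × 10^-5) = 4.76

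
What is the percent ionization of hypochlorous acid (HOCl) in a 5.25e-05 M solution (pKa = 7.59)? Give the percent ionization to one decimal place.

HOCl ⇌ OCl- + H+; let x = [H+] at equilibrium.
Ka = 10^(−7.59) = 2.57 × 10^-8
x ≈ √(Ka·C₀) = √(2.57 × 10^-8 × 5.25e-05) = 1.16 × 10^-6 M
% ionization = x/C₀ × 100% = 1.16 × 10^-6/5.25e-05 × 100% = 2.2%

2.2%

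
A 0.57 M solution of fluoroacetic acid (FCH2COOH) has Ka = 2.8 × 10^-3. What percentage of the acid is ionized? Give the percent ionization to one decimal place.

6.8%

FCH2COOH ⇌ FCH2COO- + H+; let x = [H+] at equilibrium.
Ka = x²/(C₀ − x); solving the quadratic gives x = 3.86 × 10^-2 M.
Fraction ionized = 3.86 × 10^-2 / 0.57 = 0.0677 → 6.8%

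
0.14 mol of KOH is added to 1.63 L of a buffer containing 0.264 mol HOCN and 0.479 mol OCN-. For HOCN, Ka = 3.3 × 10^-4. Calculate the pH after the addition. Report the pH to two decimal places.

After neutralization: n(HOCN) = 0.124 mol, n(OCN-) = 0.619 mol.
pKa = −log(3.3 × 10^-4) = 3.481
pH = pKa + log(n_OCN-/n_HOCN) = 3.481 + log(0.619/0.124) = 3.481 + (+0.698)

pH = 4.18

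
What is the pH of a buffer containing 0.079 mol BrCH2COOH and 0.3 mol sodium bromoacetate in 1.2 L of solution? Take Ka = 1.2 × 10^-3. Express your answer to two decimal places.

pKa = −log(1.2 × 10^-3) = 2.921
Henderson–Hasselbalch: pH = pKa + log([BrCH2COO-]/[BrCH2COOH]) = 2.921 + log(0.3/0.079)
pH = 2.921 + (+0.579) = 3.50

pH = 3.50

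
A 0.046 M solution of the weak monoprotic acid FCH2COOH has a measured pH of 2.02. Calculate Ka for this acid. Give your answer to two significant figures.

Ka = 2.5 × 10^-3

[H+] = 10^(-2.02) = 9.55 × 10^-3 M
At equilibrium [HA] = 0.046 − 9.55 × 10^-3 = 3.64 × 10^-2 M
Ka = [H+][A-]/[HA] = (9.55 × 10^-3)² / 3.64 × 10^-2 = 2.5 × 10^-3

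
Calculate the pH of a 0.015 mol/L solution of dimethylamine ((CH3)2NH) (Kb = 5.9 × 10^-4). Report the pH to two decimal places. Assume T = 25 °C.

(CH3)2NH + H2O ⇌ (CH3)2NH2+ + OH-
Kb = x²/(0.015 − x) = 5.9 × 10^-4
Here C₀/Kb ≈ 25.4, so the small-x approximation fails. Use the quadratic:
x = [−0.00059 + √(0.00059² + 3.54e-05)]/2 = 2.69 × 10^-3 M
pOH = 2.57, so pH = 14.00 − pOH = 11.43

pH = 11.43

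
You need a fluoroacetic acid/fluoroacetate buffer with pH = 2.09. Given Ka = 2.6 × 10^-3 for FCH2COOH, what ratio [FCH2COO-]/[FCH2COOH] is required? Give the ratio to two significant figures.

ratio = 0.32

pKa = -log(2.6 × 10^-3) = 2.585
pH = pKa + log(r) ⇒ log(r) = 2.09 − 2.585 = -0.495
r = [FCH2COO-]/[FCH2COOH] = 10^(-0.495) = 0.32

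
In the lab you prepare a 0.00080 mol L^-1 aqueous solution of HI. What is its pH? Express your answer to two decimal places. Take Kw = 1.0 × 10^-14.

pH = 3.10

HI is a strong acid and dissociates completely, so [H+] = 0.00080 M.
pH = -log(0.0008) = 3.10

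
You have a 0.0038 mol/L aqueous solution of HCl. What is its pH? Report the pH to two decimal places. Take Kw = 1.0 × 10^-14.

HCl is a strong acid and dissociates completely, so [H+] = 0.0038 M.
pH = -log(0.0038) = 2.42

pH = 2.42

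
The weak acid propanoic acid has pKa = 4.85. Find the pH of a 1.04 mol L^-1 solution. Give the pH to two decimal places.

pH = 2.42

CH3CH2COOH ⇌ CH3CH2COO- + H+
Ka = 10^(−4.85) = 1.41 × 10^-5
Ka = [H+]²/(1.04 − [H+]) = 1.41 × 10^-5
Neglecting [H+] in the denominator: [H+] = √(1.41 × 10^-5 × 1.04) = 3.83 × 10^-3 M
([H+]/C₀ = 0.37% < 5%, so the approximation holds.)
pH = −log[H+] = −log(3.83 × 10^-3) = 2.42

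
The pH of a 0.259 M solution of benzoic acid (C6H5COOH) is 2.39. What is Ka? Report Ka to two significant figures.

Ka = 6.5 × 10^-5

[H+] = 10^(-2.39) = 4.07 × 10^-3 M
At equilibrium [HA] = 0.259 − 4.07 × 10^-3 = 2.55 × 10^-1 M
Ka = [H+][A-]/[HA] = (4.07 × 10^-3)² / 2.55 × 10^-1 = 6.5 × 10^-5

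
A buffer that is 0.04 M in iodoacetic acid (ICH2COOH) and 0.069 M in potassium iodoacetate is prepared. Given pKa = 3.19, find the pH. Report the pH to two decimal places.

pH = 3.43

pH = pKa + log([A⁻]/[HA]) = 3.19 + log(0.069/0.04)
pH = 3.19 + (+0.237) = 3.43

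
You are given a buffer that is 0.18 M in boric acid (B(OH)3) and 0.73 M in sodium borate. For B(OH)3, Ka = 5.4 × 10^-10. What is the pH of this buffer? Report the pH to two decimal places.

pKa = −log(5.4 × 10^-10) = 9.268
Henderson–Hasselbalch: pH = pKa + log([B(OH)4-]/[B(OH)3]) = 9.268 + log(0.73/0.18)
pH = 9.268 + (+0.608) = 9.88

pH = 9.88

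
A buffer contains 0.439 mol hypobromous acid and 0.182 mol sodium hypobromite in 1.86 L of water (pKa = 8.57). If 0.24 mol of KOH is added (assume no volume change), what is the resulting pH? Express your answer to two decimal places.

pH = 8.90

After neutralization: n(HOBr) = 0.199 mol, n(OBr-) = 0.422 mol.
pH = pKa + log([A⁻]/[HA]) = 8.57 + log(0.422/0.199) = 8.57 +0.326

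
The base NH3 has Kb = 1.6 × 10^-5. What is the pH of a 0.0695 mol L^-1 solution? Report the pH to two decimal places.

pH = 11.02

NH3 + H2O ⇌ NH4+ + OH-
Let x = [OH-] at equilibrium. Kb = x²/(0.0695 − x).
Neglecting x in the denominator: x = √(1.6 × 10^-5 × 0.0695) = 1.05 × 10^-3 M
(x/C₀ = 1.5% < 5%, so the approximation holds.)
pOH = −log(1.05 × 10^-3) = 2.98; pH = 14.00 − 2.98 = 11.02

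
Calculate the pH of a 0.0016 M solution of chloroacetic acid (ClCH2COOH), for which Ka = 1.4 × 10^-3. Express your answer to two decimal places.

ClCH2COOH ⇌ ClCH2COO- + H+
Ka = [H+]²/(0.0016 − [H+]) = 1.4 × 10^-3
The 5% rule fails; solving [H+]² + Ka·[H+] − Ka·C₀ = 0 exactly:
[H+] = (−Ka + √(Ka² + 4·Ka·C₀))/2 = 9.52 × 10^-4 M
pH = −log[H+] = −log(9.52 × 10^-4) = 3.02

pH = 3.02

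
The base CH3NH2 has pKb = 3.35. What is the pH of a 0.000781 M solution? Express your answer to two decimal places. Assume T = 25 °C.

CH3NH2 + H2O ⇌ CH3NH3+ + OH-
Kb = 10^(−3.35) = 4.47 × 10^-4
Kb = [OH-]²/(0.000781 − [OH-]) = 4.47 × 10^-4
[OH-] is not negligible relative to C₀; solve [OH-]² + 0.000447·[OH-] − 3.49e-07 = 0.
[OH-] = [−0.000447 + √(0.000447² + 1.4e-06)]/2 = 4.08 × 10^-4 M
pOH = −log(4.08 × 10^-4) = 3.39; pH = 14.00 − 3.39 = 10.61

pH = 10.61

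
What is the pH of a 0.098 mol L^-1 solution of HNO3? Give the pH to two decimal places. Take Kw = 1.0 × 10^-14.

HNO3 is a strong acid and dissociates completely, so [H+] = 0.098 M.
pH = -log(0.098) = 1.01

pH = 1.01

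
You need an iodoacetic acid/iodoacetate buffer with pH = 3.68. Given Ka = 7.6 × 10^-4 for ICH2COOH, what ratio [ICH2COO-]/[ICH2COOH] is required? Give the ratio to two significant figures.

ratio = 3.6

pKa = -log(7.6 × 10^-4) = 3.119
pH = pKa + log(r) ⇒ log(r) = 3.68 − 3.119 = +0.561
r = [ICH2COO-]/[ICH2COOH] = 10^(+0.561) = 3.64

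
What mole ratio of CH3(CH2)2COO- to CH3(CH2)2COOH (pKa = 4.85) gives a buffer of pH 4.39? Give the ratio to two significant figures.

ratio = 0.35

pH = pKa + log(r) ⇒ log(r) = 4.39 − 4.85 = -0.46
r = [CH3(CH2)2COO-]/[CH3(CH2)2COOH] = 10^(-0.46) = 0.347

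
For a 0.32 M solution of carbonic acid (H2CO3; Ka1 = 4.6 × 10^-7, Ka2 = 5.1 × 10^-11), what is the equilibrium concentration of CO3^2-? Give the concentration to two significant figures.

5.1 × 10^-11 M

First ionization gives [H+] ≈ [HCO3-] = 3.84 × 10^-4 M.
Second step: Ka2 = [H+][CO3^2-]/[HCO3-] ≈ [CO3^2-] (since [H+] ≈ [HCO3-]).
So [CO3^2-] ≈ Ka2.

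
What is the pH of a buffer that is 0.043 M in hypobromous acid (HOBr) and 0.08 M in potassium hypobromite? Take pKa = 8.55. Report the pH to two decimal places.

pH = 8.82

Henderson–Hasselbalch: pH = pKa + log([OBr-]/[HOBr]) = 8.55 + log(0.08/0.043)
pH = 8.55 + (+0.270) = 8.82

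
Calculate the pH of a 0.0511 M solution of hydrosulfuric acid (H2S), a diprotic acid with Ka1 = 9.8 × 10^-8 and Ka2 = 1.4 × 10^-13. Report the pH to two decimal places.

Since Ka1 ≫ Ka2, the first ionization dominates [H+].
Ka1 = x²/(0.0511 − x) = 9.8 × 10^-8
x ≈ √(9.8 × 10^-8 × 0.0511) = 7.08 × 10^-5 M
pH = −log(7.08 × 10^-5) = 4.15

pH = 4.15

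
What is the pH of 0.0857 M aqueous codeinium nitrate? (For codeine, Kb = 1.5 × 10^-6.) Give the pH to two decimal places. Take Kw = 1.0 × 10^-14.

C18H22NO3+ is the conjugate acid of the weak base C18H21NO3.
Ka = Kw/Kb = 1.0×10^-14 / 1.5 × 10^-6 = 6.67 × 10^-9
From the ICE table, Ka = x²/(0.0857 − x) = 6.67 × 10^-9.
Since Ka ≪ C₀, x ≈ √(Ka·C₀) = 2.39 × 10^-5 M.
(x/C₀ = 0.028% < 5%, so the approximation holds.)
pH = −log(2.39 × 10^-5) = 4.62

pH = 4.62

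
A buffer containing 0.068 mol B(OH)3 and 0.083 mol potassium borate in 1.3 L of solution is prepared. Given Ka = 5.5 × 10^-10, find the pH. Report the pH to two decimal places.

pKa = −log(5.5 × 10^-10) = 9.260
Using pH = pKa + log([base]/[acid]) with [base]/[acid] = 0.083/0.068:
pH = 9.260 + (+0.087) = 9.35

pH = 9.35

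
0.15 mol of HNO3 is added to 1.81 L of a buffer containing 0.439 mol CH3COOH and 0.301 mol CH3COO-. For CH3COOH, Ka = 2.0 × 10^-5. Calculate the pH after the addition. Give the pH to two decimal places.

pH = 4.11

After neutralization: n(CH3COOH) = 0.589 mol, n(CH3COO-) = 0.151 mol.
pKa = −log(2.0 × 10^-5) = 4.699
Henderson–Hasselbalch with mole ratio 0.151/0.589: pH = 4.699 + (-0.591)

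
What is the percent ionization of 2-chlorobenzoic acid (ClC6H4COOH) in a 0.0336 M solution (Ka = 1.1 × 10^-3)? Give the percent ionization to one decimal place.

ClC6H4COOH ⇌ ClC6H4COO- + H+; let x = [H+] at equilibrium.
Solve x² + 0.0011x − 3.7e-05 = 0 → x = 5.55 × 10^-3 M
Fraction ionized = 5.55 × 10^-3 / 0.0336 = 0.1652 → 16.5%

16.5%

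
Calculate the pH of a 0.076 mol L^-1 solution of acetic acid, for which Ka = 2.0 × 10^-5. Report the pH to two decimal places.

CH3COOH ⇌ CH3COO- + H+
Ka = x²/(0.076 − x) = 2.0 × 10^-5
Assume x ≪ 0.076: x ≈ √(2.0 × 10^-5 × 0.076) = 1.23 × 10^-3 M
pH = −log(1.23 × 10^-3) = 2.91

pH = 2.91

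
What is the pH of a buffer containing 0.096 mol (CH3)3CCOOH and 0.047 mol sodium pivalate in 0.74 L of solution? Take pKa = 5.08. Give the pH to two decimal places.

pH = 4.77

pH = pKa + log([A⁻]/[HA]) = 5.08 + log(0.047/0.096)
pH = 5.08 + (-0.310) = 4.77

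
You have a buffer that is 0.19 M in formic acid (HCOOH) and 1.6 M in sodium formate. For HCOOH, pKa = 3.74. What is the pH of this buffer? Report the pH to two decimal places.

Using pH = pKa + log([base]/[acid]) with [base]/[acid] = 1.6/0.19:
pH = 3.74 + (+0.925) = 4.67

pH = 4.67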